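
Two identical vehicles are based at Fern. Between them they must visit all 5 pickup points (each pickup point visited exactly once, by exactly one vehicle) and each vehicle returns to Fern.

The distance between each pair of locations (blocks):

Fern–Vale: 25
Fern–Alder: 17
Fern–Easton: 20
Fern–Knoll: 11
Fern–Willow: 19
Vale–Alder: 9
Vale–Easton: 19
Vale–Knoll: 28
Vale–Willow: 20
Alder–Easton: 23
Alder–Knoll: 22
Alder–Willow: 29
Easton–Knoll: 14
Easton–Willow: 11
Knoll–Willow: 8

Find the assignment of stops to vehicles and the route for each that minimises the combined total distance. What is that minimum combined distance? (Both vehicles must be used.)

Check every non-empty split of the stops between the two vehicles; for each half take its own optimal tour:
  {Vale} + {Alder, Easton, Knoll, Willow}: 50 + 70 = 120
  {Alder} + {Vale, Easton, Knoll, Willow}: 34 + 74 = 108
  {Vale, Alder} + {Easton, Knoll, Willow}: 51 + 50 = 101
  {Easton} + {Vale, Alder, Knoll, Willow}: 40 + 65 = 105
  {Vale, Easton} + {Alder, Knoll, Willow}: 64 + 65 = 129
  {Alder, Easton} + {Vale, Knoll, Willow}: 60 + 64 = 124
  … (15 splits in total)
  {Knoll} + {Vale, Alder, Easton, Willow}: 22 + 75 = 97  ← best
Best: vehicle 1 Fern → Knoll → Fern = 22; vehicle 2 Fern → Alder → Vale → Easton → Willow → Fern = 75; combined 97.

Minimum combined distance: 97 blocks.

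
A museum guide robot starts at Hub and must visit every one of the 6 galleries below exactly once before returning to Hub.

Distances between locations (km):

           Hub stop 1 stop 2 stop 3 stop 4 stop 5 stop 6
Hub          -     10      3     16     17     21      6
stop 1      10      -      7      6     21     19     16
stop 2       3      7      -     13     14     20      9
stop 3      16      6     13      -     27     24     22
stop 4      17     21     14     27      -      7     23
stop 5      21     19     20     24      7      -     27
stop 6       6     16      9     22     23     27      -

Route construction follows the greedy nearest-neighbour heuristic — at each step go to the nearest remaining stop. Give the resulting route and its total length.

At Hub the remaining stops are stop 2 3, stop 6 6, stop 1 10, stop 3 16, stop 4 17, stop 5 21; go to stop 2.
At stop 2 the remaining stops are stop 1 7, stop 6 9, stop 3 13, stop 4 14, stop 5 20; go to stop 1.
At stop 1 the remaining stops are stop 3 6, stop 6 16, stop 5 19, stop 4 21; go to stop 3.
At stop 3 the remaining stops are stop 6 22, stop 5 24, stop 4 27; go to stop 6.
At stop 6 the remaining stops are stop 4 23, stop 5 27; go to stop 4.
At stop 4 the remaining stops are stop 5 7; go to stop 5.
Return stop 5→Hub: 21.
Total = 3 + 7 + 6 + 22 + 23 + 7 + 21 = 89.

Total distance 89 km via the nearest-neighbour route Hub → stop 2 → stop 1 → stop 3 → stop 6 → stop 4 → stop 5 → Hub.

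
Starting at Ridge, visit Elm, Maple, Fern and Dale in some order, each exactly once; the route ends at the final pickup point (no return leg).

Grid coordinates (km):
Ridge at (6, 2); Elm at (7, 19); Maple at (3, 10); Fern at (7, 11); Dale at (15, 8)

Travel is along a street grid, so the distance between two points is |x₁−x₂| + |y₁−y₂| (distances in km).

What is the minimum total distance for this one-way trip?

There are 4! = 24 possible orderings.
Ridge - Elm - Maple - Fern - Dale: 18+13+5+11 = 47
Ridge - Elm - Maple - Dale - Fern: 18+13+14+11 = 56
Ridge - Elm - Fern - Maple - Dale: 18+8+5+14 = 45
Ridge - Elm - Fern - Dale - Maple: 18+8+11+14 = 51
Ridge - Elm - Dale - Maple - Fern: 18+19+14+5 = 56
Ridge - Elm - Dale - Fern - Maple: 18+19+11+5 = 53
Ridge - Maple - Elm - Fern - Dale: 11+13+8+11 = 43
Ridge - Maple - Elm - Dale - Fern: 11+13+19+11 = 54
Ridge - Maple - Fern - Elm - Dale: 11+5+8+19 = 43
Ridge - Maple - Fern - Dale - Elm: 11+5+11+19 = 46
Ridge - Maple - Dale - Elm - Fern: 11+14+19+8 = 52
Ridge - Maple - Dale - Fern - Elm: 11+14+11+8 = 44
Ridge - Fern - Elm - Maple - Dale: 10+8+13+14 = 45
Ridge - Fern - Elm - Dale - Maple: 10+8+19+14 = 51
… (10 more)
Ridge - Dale - Maple - Fern - Elm: 15+14+5+8 = 42  ← best
The minimum is 42.
One shortest path: Ridge → Dale → Maple → Fern → Elm.

Shortest open route: 42 km.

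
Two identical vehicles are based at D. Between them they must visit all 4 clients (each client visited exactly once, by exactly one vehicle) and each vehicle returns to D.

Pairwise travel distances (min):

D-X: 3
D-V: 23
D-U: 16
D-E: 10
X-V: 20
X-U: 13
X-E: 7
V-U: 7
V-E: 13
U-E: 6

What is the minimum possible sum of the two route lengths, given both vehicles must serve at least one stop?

Check every non-empty split of the stops between the two vehicles; for each half take its own optimal tour:
  {X} + {V, U, E}: 6 + 46 = 52
  {V} + {X, U, E}: 46 + 32 = 78
  {X, V} + {U, E}: 46 + 32 = 78
  {U} + {X, V, E}: 32 + 46 = 78
  {X, U} + {V, E}: 32 + 46 = 78
  {V, U} + {X, E}: 46 + 20 = 66
  … (7 splits in total)
Best: vehicle 1 D → X → D = 6; vehicle 2 D → V → U → E → D = 46; combined 52.

Minimum combined distance: 52 min.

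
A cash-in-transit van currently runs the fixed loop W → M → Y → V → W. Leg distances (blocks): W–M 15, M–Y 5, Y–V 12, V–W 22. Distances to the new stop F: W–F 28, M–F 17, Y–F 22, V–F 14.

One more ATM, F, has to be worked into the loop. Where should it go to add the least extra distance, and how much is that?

Adding 20 blocks by placing F on the V–W leg.

Insertion cost between consecutive stops i–j is d(i,F) + d(F,j) − d(i,j):
  between W and M: 28 + 17 − 15 = 30
  between M and Y: 17 + 22 − 5 = 34
  between Y and V: 22 + 14 − 12 = 24
  between V and W: 14 + 28 − 22 = 20
Cheapest insertion is between V and W, adding 20.
New total = 54 + 20 = 74.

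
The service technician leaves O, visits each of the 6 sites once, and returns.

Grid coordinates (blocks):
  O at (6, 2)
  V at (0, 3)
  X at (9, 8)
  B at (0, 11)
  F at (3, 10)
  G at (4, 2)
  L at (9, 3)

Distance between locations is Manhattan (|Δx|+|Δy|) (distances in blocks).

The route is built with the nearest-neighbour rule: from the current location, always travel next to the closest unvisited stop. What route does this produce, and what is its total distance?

O → [G:2 / L:4 / V:7 / X:9 / F:11 / B:15] → G (2)
G → [V:5 / L:6 / F:9 / X:11 / B:13] → V (5)
V → [B:8 / L:9 / F:10 / X:14] → B (8)
B → [F:4 / X:12 / L:17] → F (4)
F → [X:8 / L:13] → X (8)
X → [L:5] → L (5)
Return L→O: 4.
Total = 2 + 5 + 8 + 4 + 8 + 5 + 4 = 36.

36 blocks along O → G → V → B → F → X → L → O.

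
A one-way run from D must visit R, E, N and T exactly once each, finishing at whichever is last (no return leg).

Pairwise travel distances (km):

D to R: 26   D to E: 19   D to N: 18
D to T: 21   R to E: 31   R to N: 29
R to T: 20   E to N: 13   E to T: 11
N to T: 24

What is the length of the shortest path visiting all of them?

Minimum one-way distance = 62 km.

There are 4! = 24 possible orderings.
D → R → E → N → T: 26+31+13+24 = 94
D → R → E → T → N: 26+31+11+24 = 92
D → R → N → E → T: 26+29+13+11 = 79
D → R → N → T → E: 26+29+24+11 = 90
D → R → T → E → N: 26+20+11+13 = 70
D → R → T → N → E: 26+20+24+13 = 83
D → E → R → N → T: 19+31+29+24 = 103
D → E → R → T → N: 19+31+20+24 = 94
D → E → N → R → T: 19+13+29+20 = 81
D → E → N → T → R: 19+13+24+20 = 76
D → E → T → R → N: 19+11+20+29 = 79
D → E → T → N → R: 19+11+24+29 = 83
D → N → R → E → T: 18+29+31+11 = 89
D → N → R → T → E: 18+29+20+11 = 78
… (10 more)
D → N → E → T → R: 18+13+11+20 = 62  ← best
The minimum is 62.
One shortest path: D → N → E → T → R.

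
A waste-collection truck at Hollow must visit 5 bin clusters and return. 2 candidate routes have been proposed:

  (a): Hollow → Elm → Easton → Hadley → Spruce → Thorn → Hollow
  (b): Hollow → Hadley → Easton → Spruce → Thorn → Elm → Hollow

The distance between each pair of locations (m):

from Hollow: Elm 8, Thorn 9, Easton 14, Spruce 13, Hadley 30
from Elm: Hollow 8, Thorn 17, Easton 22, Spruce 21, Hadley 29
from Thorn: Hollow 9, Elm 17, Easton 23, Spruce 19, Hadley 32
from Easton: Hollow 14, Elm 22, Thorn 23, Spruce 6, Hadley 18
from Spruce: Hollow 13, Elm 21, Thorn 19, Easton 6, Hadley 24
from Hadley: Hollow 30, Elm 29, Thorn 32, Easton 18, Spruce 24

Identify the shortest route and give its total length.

(a): 8 + 22 + 18 + 24 + 19 + 9 = 100
(b): 30 + 18 + 6 + 19 + 17 + 8 = 98

Shortest is (b), total 98 m.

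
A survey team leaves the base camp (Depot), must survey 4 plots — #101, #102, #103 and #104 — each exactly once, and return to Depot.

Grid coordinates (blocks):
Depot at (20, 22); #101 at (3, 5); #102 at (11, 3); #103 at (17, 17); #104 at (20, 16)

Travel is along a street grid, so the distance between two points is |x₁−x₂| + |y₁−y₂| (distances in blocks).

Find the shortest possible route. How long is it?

Depot→#101→#102→#103→#104→Depot: 34+10+20+4+6 = 74
Depot→#101→#102→#104→#103→Depot: 34+10+22+4+8 = 78
Depot→#101→#103→#102→#104→Depot: 34+26+20+22+6 = 108
Depot→#101→#103→#104→#102→Depot: 34+26+4+22+28 = 114
Depot→#101→#104→#102→#103→Depot: 34+28+22+20+8 = 112
Depot→#101→#104→#103→#102→Depot: 34+28+4+20+28 = 114
Depot→#102→#101→#103→#104→Depot: 28+10+26+4+6 = 74
Depot→#102→#101→#104→#103→Depot: 28+10+28+4+8 = 78
Depot→#102→#103→#101→#104→Depot: 28+20+26+28+6 = 108
Depot→#102→#104→#101→#103→Depot: 28+22+28+26+8 = 112
Depot→#103→#101→#102→#104→Depot: 8+26+10+22+6 = 72
Depot→#103→#102→#101→#104→Depot: 8+20+10+28+6 = 72
The minimum is 72.
One optimal route: Depot → #103 → #101 → #102 → #104 → Depot (or its reverse).

Shortest round trip = 72 blocks.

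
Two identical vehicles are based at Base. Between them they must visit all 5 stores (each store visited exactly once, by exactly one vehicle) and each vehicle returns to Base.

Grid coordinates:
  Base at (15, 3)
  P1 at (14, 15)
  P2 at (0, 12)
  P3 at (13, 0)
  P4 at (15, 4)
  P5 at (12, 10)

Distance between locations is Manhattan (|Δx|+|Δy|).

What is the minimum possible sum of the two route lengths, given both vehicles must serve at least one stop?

There are 2^4 − 1 = 15 ways to divide the 5 stops into two non-empty groups. For each, the best each vehicle can do is its own shortest tour through its group:
  {P1} + {P2, P3, P4, P5}: 26 + 54 = 80
  {P2} + {P1, P3, P4, P5}: 48 + 36 = 84
  {P1, P2} + {P3, P4, P5}: 54 + 26 = 80
  {P3} + {P1, P2, P4, P5}: 10 + 54 = 64
  {P1, P3} + {P2, P4, P5}: 34 + 48 = 82
  {P2, P3} + {P1, P4, P5}: 54 + 30 = 84
  … (15 splits in total)
  {P4} + {P1, P2, P3, P5}: 2 + 60 = 62  ← best
Best: vehicle 1 Base → P4 → Base = 2; vehicle 2 Base → P1 → P2 → P5 → P3 → Base = 60; combined 62.

62 — the smallest possible combined total.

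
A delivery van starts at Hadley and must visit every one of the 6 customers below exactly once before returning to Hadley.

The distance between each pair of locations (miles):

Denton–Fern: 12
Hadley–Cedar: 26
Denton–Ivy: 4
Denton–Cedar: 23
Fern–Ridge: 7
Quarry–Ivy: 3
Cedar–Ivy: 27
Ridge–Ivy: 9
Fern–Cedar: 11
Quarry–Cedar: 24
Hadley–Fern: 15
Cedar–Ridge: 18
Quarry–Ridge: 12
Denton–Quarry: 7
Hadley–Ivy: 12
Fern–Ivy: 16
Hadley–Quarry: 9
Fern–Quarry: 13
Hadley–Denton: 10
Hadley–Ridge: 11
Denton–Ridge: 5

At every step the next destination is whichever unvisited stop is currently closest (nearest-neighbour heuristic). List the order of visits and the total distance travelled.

Hadley → [Quarry:9 / Denton:10 / Ridge:11 / Ivy:12 / Fern:15 / Cedar:26] → Quarry (9)
Quarry → [Ivy:3 / Denton:7 / Ridge:12 / Fern:13 / Cedar:24] → Ivy (3)
Ivy → [Denton:4 / Ridge:9 / Fern:16 / Cedar:27] → Denton (4)
Denton → [Ridge:5 / Fern:12 / Cedar:23] → Ridge (5)
Ridge → [Fern:7 / Cedar:18] → Fern (7)
Fern → [Cedar:11] → Cedar (11)
Return Cedar→Hadley: 26.
Total = 9 + 3 + 4 + 5 + 7 + 11 + 26 = 65.

65 miles along Hadley → Quarry → Ivy → Denton → Ridge → Fern → Cedar → Hadley.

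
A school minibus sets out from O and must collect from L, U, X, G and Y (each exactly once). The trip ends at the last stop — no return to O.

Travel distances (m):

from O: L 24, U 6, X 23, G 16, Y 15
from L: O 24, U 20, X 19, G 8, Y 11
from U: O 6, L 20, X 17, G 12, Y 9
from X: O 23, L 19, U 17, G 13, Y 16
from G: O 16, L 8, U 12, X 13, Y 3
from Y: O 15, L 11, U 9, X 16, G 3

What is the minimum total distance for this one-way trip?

Shortest open route: 45 m.

There are 5! = 120 possible orderings.
O - L - U - X - G - Y: 24+20+17+13+3 = 77
O - L - U - X - Y - G: 24+20+17+16+3 = 80
O - L - U - G - X - Y: 24+20+12+13+16 = 85
O - L - U - G - Y - X: 24+20+12+3+16 = 75
O - L - U - Y - X - G: 24+20+9+16+13 = 82
O - L - U - Y - G - X: 24+20+9+3+13 = 69
O - L - X - U - G - Y: 24+19+17+12+3 = 75
O - L - X - U - Y - G: 24+19+17+9+3 = 72
O - L - X - G - U - Y: 24+19+13+12+9 = 77
O - L - X - G - Y - U: 24+19+13+3+9 = 68
O - L - X - Y - U - G: 24+19+16+9+12 = 80
O - L - X - Y - G - U: 24+19+16+3+12 = 74
O - L - G - U - X - Y: 24+8+12+17+16 = 77
O - L - G - U - Y - X: 24+8+12+9+16 = 69
… (106 more)
O - U - Y - G - L - X: 6+9+3+8+19 = 45  ← best
The minimum is 45.
One shortest path: O → U → Y → G → L → X.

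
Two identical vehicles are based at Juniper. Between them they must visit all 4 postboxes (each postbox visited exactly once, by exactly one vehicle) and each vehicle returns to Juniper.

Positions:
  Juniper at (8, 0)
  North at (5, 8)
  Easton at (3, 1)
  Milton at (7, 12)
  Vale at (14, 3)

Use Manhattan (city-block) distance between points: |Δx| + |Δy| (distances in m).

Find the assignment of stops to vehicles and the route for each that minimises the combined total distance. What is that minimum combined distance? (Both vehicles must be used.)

Minimum combined distance: 52 m.

Check every non-empty split of the stops between the two vehicles; for each half take its own optimal tour:
  {North} + {Easton, Milton, Vale}: 22 + 46 = 68
  {Easton} + {North, Milton, Vale}: 12 + 42 = 54
  {North, Easton} + {Milton, Vale}: 26 + 38 = 64
  {Milton} + {North, Easton, Vale}: 26 + 38 = 64
  {North, Milton} + {Easton, Vale}: 30 + 28 = 58
  {Easton, Milton} + {North, Vale}: 34 + 34 = 68
  … (7 splits in total)
  {North, Easton, Milton} + {Vale}: 34 + 18 = 52  ← best
Best: vehicle 1 Juniper → Easton → North → Milton → Juniper = 34; vehicle 2 Juniper → Vale → Juniper = 18; combined 52.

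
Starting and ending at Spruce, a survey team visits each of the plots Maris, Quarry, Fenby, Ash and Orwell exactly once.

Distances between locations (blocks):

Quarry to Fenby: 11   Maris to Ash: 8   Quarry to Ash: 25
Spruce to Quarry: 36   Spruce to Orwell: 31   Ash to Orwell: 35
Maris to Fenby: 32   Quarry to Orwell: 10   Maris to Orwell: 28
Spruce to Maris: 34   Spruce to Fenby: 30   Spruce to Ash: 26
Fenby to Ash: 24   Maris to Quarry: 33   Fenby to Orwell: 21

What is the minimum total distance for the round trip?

113 blocks — the shortest possible round trip.

Spruce - Maris - Quarry - Fenby - Ash - Orwell - Spruce: 34+33+11+24+35+31 = 168
Spruce - Maris - Quarry - Fenby - Orwell - Ash - Spruce: 34+33+11+21+35+26 = 160
Spruce - Maris - Quarry - Ash - Fenby - Orwell - Spruce: 34+33+25+24+21+31 = 168
Spruce - Maris - Quarry - Ash - Orwell - Fenby - Spruce: 34+33+25+35+21+30 = 178
Spruce - Maris - Quarry - Orwell - Fenby - Ash - Spruce: 34+33+10+21+24+26 = 148
Spruce - Maris - Quarry - Orwell - Ash - Fenby - Spruce: 34+33+10+35+24+30 = 166
Spruce - Maris - Fenby - Quarry - Ash - Orwell - Spruce: 34+32+11+25+35+31 = 168
Spruce - Maris - Fenby - Quarry - Orwell - Ash - Spruce: 34+32+11+10+35+26 = 148
Spruce - Maris - Fenby - Ash - Quarry - Orwell - Spruce: 34+32+24+25+10+31 = 156
Spruce - Maris - Fenby - Ash - Orwell - Quarry - Spruce: 34+32+24+35+10+36 = 171
Spruce - Maris - Fenby - Orwell - Quarry - Ash - Spruce: 34+32+21+10+25+26 = 148
Spruce - Maris - Fenby - Orwell - Ash - Quarry - Spruce: 34+32+21+35+25+36 = 183
Spruce - Maris - Ash - Quarry - Fenby - Orwell - Spruce: 34+8+25+11+21+31 = 130
Spruce - Maris - Ash - Quarry - Orwell - Fenby - Spruce: 34+8+25+10+21+30 = 128
… (46 more)
Spruce - Fenby - Quarry - Orwell - Maris - Ash - Spruce: 30+11+10+28+8+26 = 113  ← best
The minimum is 113.
One optimal route: Spruce → Fenby → Quarry → Orwell → Maris → Ash → Spruce (or its reverse).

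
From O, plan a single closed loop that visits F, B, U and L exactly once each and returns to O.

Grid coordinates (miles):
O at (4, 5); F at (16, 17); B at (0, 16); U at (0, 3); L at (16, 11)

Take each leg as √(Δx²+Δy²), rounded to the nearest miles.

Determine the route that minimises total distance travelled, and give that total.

Minimum total distance: 52 miles.

There are 12 distinct closed tours to check (reversals are equivalent).
O → F → B → U → L → O: 17+16+13+18+13 = 77
O → F → B → L → U → O: 17+16+17+18+4 = 72
O → F → U → B → L → O: 17+21+13+17+13 = 81
O → F → U → L → B → O: 17+21+18+17+12 = 85
O → F → L → B → U → O: 17+6+17+13+4 = 57
O → F → L → U → B → O: 17+6+18+13+12 = 66
O → B → F → U → L → O: 12+16+21+18+13 = 80
O → B → F → L → U → O: 12+16+6+18+4 = 56
O → B → U → F → L → O: 12+13+21+6+13 = 65
O → B → L → F → U → O: 12+17+6+21+4 = 60
O → U → F → B → L → O: 4+21+16+17+13 = 71
O → U → B → F → L → O: 4+13+16+6+13 = 52
The minimum is 52.
One optimal route: O → U → B → F → L → O (or its reverse).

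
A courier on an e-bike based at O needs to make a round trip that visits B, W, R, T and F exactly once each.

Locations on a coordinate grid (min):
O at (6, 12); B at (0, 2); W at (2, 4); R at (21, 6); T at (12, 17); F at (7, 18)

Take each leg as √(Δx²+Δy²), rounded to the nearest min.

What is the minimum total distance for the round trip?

58 min — the shortest possible round trip.

There are 60 distinct closed tours to check (reversals are equivalent).
O → B → W → R → T → F → O: 12+3+19+14+5+6 = 59
O → B → W → R → F → T → O: 12+3+19+18+5+8 = 65
O → B → W → T → R → F → O: 12+3+16+14+18+6 = 69
O → B → W → T → F → R → O: 12+3+16+5+18+16 = 70
O → B → W → F → R → T → O: 12+3+15+18+14+8 = 70
O → B → W → F → T → R → O: 12+3+15+5+14+16 = 65
O → B → R → W → T → F → O: 12+21+19+16+5+6 = 79
O → B → R → W → F → T → O: 12+21+19+15+5+8 = 80
O → B → R → T → W → F → O: 12+21+14+16+15+6 = 84
O → B → R → T → F → W → O: 12+21+14+5+15+9 = 76
O → B → R → F → W → T → O: 12+21+18+15+16+8 = 90
O → B → R → F → T → W → O: 12+21+18+5+16+9 = 81
O → B → T → W → R → F → O: 12+19+16+19+18+6 = 90
O → B → T → W → F → R → O: 12+19+16+15+18+16 = 96
… (46 more)
O → W → B → R → T → F → O: 9+3+21+14+5+6 = 58  ← best
The minimum is 58.
One optimal route: O → W → B → R → T → F → O (or its reverse).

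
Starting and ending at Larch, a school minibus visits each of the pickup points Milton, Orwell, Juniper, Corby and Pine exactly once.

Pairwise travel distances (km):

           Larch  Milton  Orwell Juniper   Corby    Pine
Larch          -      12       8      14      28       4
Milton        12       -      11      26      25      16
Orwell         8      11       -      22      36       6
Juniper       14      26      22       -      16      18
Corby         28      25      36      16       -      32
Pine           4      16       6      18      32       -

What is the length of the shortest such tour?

Shortest round trip = 76 km.

Larch→Milton→Orwell→Juniper→Corby→Pine→Larch: 12+11+22+16+32+4 = 97
Larch→Milton→Orwell→Juniper→Pine→Corby→Larch: 12+11+22+18+32+28 = 123
Larch→Milton→Orwell→Corby→Juniper→Pine→Larch: 12+11+36+16+18+4 = 97
Larch→Milton→Orwell→Corby→Pine→Juniper→Larch: 12+11+36+32+18+14 = 123
Larch→Milton→Orwell→Pine→Juniper→Corby→Larch: 12+11+6+18+16+28 = 91
Larch→Milton→Orwell→Pine→Corby→Juniper→Larch: 12+11+6+32+16+14 = 91
Larch→Milton→Juniper→Orwell→Corby→Pine→Larch: 12+26+22+36+32+4 = 132
Larch→Milton→Juniper→Orwell→Pine→Corby→Larch: 12+26+22+6+32+28 = 126
Larch→Milton→Juniper→Corby→Orwell→Pine→Larch: 12+26+16+36+6+4 = 100
Larch→Milton→Juniper→Corby→Pine→Orwell→Larch: 12+26+16+32+6+8 = 100
Larch→Milton→Juniper→Pine→Orwell→Corby→Larch: 12+26+18+6+36+28 = 126
Larch→Milton→Juniper→Pine→Corby→Orwell→Larch: 12+26+18+32+36+8 = 132
Larch→Milton→Corby→Orwell→Juniper→Pine→Larch: 12+25+36+22+18+4 = 117
Larch→Milton→Corby→Orwell→Pine→Juniper→Larch: 12+25+36+6+18+14 = 111
… (46 more)
Larch→Juniper→Corby→Milton→Orwell→Pine→Larch: 14+16+25+11+6+4 = 76  ← best
The minimum is 76.
One optimal route: Larch → Juniper → Corby → Milton → Orwell → Pine → Larch (or its reverse).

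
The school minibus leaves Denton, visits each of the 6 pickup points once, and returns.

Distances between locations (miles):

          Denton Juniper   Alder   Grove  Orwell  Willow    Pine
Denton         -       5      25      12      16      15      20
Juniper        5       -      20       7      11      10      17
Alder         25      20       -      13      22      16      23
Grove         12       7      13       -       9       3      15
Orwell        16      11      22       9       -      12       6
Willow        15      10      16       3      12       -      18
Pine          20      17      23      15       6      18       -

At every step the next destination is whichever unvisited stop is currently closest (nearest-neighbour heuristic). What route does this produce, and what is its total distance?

Total distance 81 miles via the nearest-neighbour route Denton → Juniper → Grove → Willow → Orwell → Pine → Alder → Denton.

Denton → [Juniper:5 / Grove:12 / Willow:15 / Orwell:16 / Pine:20 / Alder:25] → Juniper (5)
Juniper → [Grove:7 / Willow:10 / Orwell:11 / Pine:17 / Alder:20] → Grove (7)
Grove → [Willow:3 / Orwell:9 / Alder:13 / Pine:15] → Willow (3)
Willow → [Orwell:12 / Alder:16 / Pine:18] → Orwell (12)
Orwell → [Pine:6 / Alder:22] → Pine (6)
Pine → [Alder:23] → Alder (23)
Return Alder→Denton: 25.
Total = 5 + 7 + 3 + 12 + 6 + 23 + 25 = 81.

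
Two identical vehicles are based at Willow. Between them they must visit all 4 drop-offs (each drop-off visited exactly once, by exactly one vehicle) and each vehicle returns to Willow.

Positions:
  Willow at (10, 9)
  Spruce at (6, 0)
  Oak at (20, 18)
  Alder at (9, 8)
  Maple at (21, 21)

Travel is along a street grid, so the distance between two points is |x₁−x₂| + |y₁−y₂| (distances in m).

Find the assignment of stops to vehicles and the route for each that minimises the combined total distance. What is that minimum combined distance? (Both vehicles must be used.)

Try each way of splitting the stops between the two vehicles (each non-empty) and, for each split, find the best tour for each vehicle:
  {Spruce} + {Oak, Alder, Maple}: 26 + 50 = 76
  {Oak} + {Spruce, Alder, Maple}: 38 + 72 = 110
  {Spruce, Oak} + {Alder, Maple}: 64 + 50 = 114
  {Alder} + {Spruce, Oak, Maple}: 4 + 72 = 76
  {Spruce, Alder} + {Oak, Maple}: 26 + 46 = 72
  {Oak, Alder} + {Spruce, Maple}: 42 + 72 = 114
  … (7 splits in total)
Best: vehicle 1 Willow → Spruce → Alder → Willow = 26; vehicle 2 Willow → Oak → Maple → Willow = 46; combined 72.

72 m — the smallest possible combined total.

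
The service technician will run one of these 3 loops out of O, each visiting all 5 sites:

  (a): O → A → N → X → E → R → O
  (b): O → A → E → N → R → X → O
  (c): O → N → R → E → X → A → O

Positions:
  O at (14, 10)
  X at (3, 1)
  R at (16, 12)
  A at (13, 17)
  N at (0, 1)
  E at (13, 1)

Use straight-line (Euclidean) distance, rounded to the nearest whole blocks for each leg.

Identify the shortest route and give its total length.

Shortest is (a), total 55 blocks.

(a): 7 + 21 + 3 + 10 + 11 + 3 = 55
(b): 7 + 16 + 13 + 19 + 17 + 14 = 86
(c): 17 + 19 + 11 + 10 + 19 + 7 = 83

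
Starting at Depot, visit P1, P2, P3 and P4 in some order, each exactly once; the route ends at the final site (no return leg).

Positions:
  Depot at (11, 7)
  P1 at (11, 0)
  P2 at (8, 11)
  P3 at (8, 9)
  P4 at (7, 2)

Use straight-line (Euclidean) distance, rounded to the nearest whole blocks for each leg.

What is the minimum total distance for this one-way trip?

Minimum one-way distance = 18 blocks.

There are 4! = 24 possible orderings.
Depot → P1 → P2 → P3 → P4: 7+11+2+7 = 27
Depot → P1 → P2 → P4 → P3: 7+11+9+7 = 34
Depot → P1 → P3 → P2 → P4: 7+9+2+9 = 27
Depot → P1 → P3 → P4 → P2: 7+9+7+9 = 32
Depot → P1 → P4 → P2 → P3: 7+4+9+2 = 22
Depot → P1 → P4 → P3 → P2: 7+4+7+2 = 20
Depot → P2 → P1 → P3 → P4: 5+11+9+7 = 32
Depot → P2 → P1 → P4 → P3: 5+11+4+7 = 27
Depot → P2 → P3 → P1 → P4: 5+2+9+4 = 20
Depot → P2 → P3 → P4 → P1: 5+2+7+4 = 18
Depot → P2 → P4 → P1 → P3: 5+9+4+9 = 27
Depot → P2 → P4 → P3 → P1: 5+9+7+9 = 30
Depot → P3 → P1 → P2 → P4: 4+9+11+9 = 33
Depot → P3 → P1 → P4 → P2: 4+9+4+9 = 26
… (10 more)
The minimum is 18.
One shortest path: Depot → P2 → P3 → P4 → P1.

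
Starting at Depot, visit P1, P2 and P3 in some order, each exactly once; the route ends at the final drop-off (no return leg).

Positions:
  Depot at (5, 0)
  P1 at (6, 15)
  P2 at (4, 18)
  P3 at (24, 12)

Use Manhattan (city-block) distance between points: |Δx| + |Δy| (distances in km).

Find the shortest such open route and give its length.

Minimum one-way distance = 45 km.

There are 3! = 6 possible orderings.
Depot - P1 - P2 - P3: 16+5+26 = 47
Depot - P1 - P3 - P2: 16+21+26 = 63
Depot - P2 - P1 - P3: 19+5+21 = 45
Depot - P2 - P3 - P1: 19+26+21 = 66
Depot - P3 - P1 - P2: 31+21+5 = 57
Depot - P3 - P2 - P1: 31+26+5 = 62
The minimum is 45.
One shortest path: Depot → P2 → P1 → P3.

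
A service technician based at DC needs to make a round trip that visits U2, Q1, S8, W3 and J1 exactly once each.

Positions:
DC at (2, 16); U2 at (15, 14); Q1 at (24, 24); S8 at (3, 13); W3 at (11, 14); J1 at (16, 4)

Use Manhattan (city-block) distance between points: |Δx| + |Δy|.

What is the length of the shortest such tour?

Minimum total distance: 86.

DC-U2-Q1-S8-W3-J1-DC: 15+19+32+9+15+26 = 116
DC-U2-Q1-S8-J1-W3-DC: 15+19+32+22+15+11 = 114
DC-U2-Q1-W3-S8-J1-DC: 15+19+23+9+22+26 = 114
DC-U2-Q1-W3-J1-S8-DC: 15+19+23+15+22+4 = 98
DC-U2-Q1-J1-S8-W3-DC: 15+19+28+22+9+11 = 104
DC-U2-Q1-J1-W3-S8-DC: 15+19+28+15+9+4 = 90
DC-U2-S8-Q1-W3-J1-DC: 15+13+32+23+15+26 = 124
DC-U2-S8-Q1-J1-W3-DC: 15+13+32+28+15+11 = 114
DC-U2-S8-W3-Q1-J1-DC: 15+13+9+23+28+26 = 114
DC-U2-S8-W3-J1-Q1-DC: 15+13+9+15+28+30 = 110
DC-U2-S8-J1-Q1-W3-DC: 15+13+22+28+23+11 = 112
DC-U2-S8-J1-W3-Q1-DC: 15+13+22+15+23+30 = 118
DC-U2-W3-Q1-S8-J1-DC: 15+4+23+32+22+26 = 122
DC-U2-W3-Q1-J1-S8-DC: 15+4+23+28+22+4 = 96
… (46 more)
DC-Q1-J1-U2-W3-S8-DC: 30+28+11+4+9+4 = 86  ← best
The minimum is 86.
One optimal route: DC → Q1 → J1 → U2 → W3 → S8 → DC (or its reverse).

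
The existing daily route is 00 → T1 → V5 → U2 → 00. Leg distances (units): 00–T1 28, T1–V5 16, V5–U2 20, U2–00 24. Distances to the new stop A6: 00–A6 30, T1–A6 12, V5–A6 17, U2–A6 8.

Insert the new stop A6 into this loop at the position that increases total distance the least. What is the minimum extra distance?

Adding 5 by placing A6 on the V5–U2 leg.

Insertion cost between consecutive stops i–j is d(i,A6) + d(A6,j) − d(i,j):
  between 00 and T1: 30 + 12 − 28 = 14
  between T1 and V5: 12 + 17 − 16 = 13
  between V5 and U2: 17 + 8 − 20 = 5
  between U2 and 00: 8 + 30 − 24 = 14
Cheapest insertion is between V5 and U2, adding 5.
New total = 88 + 5 = 93.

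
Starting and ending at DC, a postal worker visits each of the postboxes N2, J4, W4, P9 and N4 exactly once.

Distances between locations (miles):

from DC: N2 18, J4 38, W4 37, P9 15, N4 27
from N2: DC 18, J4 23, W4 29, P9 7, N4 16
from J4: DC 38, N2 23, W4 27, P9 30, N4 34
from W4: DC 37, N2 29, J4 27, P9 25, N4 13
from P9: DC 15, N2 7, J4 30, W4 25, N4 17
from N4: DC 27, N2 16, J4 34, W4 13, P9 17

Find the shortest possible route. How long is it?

Shortest round trip = 112 miles.

There are 60 distinct closed tours to check (reversals are equivalent).
DC - N2 - J4 - W4 - P9 - N4 - DC: 18+23+27+25+17+27 = 137
DC - N2 - J4 - W4 - N4 - P9 - DC: 18+23+27+13+17+15 = 113
DC - N2 - J4 - P9 - W4 - N4 - DC: 18+23+30+25+13+27 = 136
DC - N2 - J4 - P9 - N4 - W4 - DC: 18+23+30+17+13+37 = 138
DC - N2 - J4 - N4 - W4 - P9 - DC: 18+23+34+13+25+15 = 128
DC - N2 - J4 - N4 - P9 - W4 - DC: 18+23+34+17+25+37 = 154
DC - N2 - W4 - J4 - P9 - N4 - DC: 18+29+27+30+17+27 = 148
DC - N2 - W4 - J4 - N4 - P9 - DC: 18+29+27+34+17+15 = 140
DC - N2 - W4 - P9 - J4 - N4 - DC: 18+29+25+30+34+27 = 163
DC - N2 - W4 - P9 - N4 - J4 - DC: 18+29+25+17+34+38 = 161
DC - N2 - W4 - N4 - J4 - P9 - DC: 18+29+13+34+30+15 = 139
DC - N2 - W4 - N4 - P9 - J4 - DC: 18+29+13+17+30+38 = 145
DC - N2 - P9 - J4 - W4 - N4 - DC: 18+7+30+27+13+27 = 122
DC - N2 - P9 - J4 - N4 - W4 - DC: 18+7+30+34+13+37 = 139
… (46 more)
DC - P9 - N2 - J4 - W4 - N4 - DC: 15+7+23+27+13+27 = 112  ← best
The minimum is 112.
One optimal route: DC → P9 → N2 → J4 → W4 → N4 → DC (or its reverse).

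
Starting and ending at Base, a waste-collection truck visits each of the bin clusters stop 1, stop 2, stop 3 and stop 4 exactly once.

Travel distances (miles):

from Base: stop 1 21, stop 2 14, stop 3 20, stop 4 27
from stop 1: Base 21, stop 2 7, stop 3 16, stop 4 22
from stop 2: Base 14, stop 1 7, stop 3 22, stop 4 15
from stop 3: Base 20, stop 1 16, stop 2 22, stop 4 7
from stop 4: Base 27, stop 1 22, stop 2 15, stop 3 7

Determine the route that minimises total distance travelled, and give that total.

There are 12 distinct closed tours to check (reversals are equivalent).
Base-stop 1-stop 2-stop 3-stop 4-Base: 21+7+22+7+27 = 84
Base-stop 1-stop 2-stop 4-stop 3-Base: 21+7+15+7+20 = 70
Base-stop 1-stop 3-stop 2-stop 4-Base: 21+16+22+15+27 = 101
Base-stop 1-stop 3-stop 4-stop 2-Base: 21+16+7+15+14 = 73
Base-stop 1-stop 4-stop 2-stop 3-Base: 21+22+15+22+20 = 100
Base-stop 1-stop 4-stop 3-stop 2-Base: 21+22+7+22+14 = 86
Base-stop 2-stop 1-stop 3-stop 4-Base: 14+7+16+7+27 = 71
Base-stop 2-stop 1-stop 4-stop 3-Base: 14+7+22+7+20 = 70
Base-stop 2-stop 3-stop 1-stop 4-Base: 14+22+16+22+27 = 101
Base-stop 2-stop 4-stop 1-stop 3-Base: 14+15+22+16+20 = 87
Base-stop 3-stop 1-stop 2-stop 4-Base: 20+16+7+15+27 = 85
Base-stop 3-stop 2-stop 1-stop 4-Base: 20+22+7+22+27 = 98
The minimum is 70.
One optimal route: Base → stop 1 → stop 2 → stop 4 → stop 3 → Base (or its reverse).

70 miles — the shortest possible round trip.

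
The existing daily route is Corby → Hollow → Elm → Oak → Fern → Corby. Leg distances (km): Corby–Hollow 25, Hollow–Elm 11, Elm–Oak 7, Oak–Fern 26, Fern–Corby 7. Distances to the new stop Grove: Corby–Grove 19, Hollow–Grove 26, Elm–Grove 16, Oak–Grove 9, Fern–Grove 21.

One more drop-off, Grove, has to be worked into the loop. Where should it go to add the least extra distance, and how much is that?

Insertion cost between consecutive stops i–j is d(i,Grove) + d(Grove,j) − d(i,j):
  between Corby and Hollow: 19 + 26 − 25 = 20
  between Hollow and Elm: 26 + 16 − 11 = 31
  between Elm and Oak: 16 + 9 − 7 = 18
  between Oak and Fern: 9 + 21 − 26 = 4
  between Fern and Corby: 21 + 19 − 7 = 33
Cheapest insertion is between Oak and Fern, adding 4.
New total = 76 + 4 = 80.

Adding 4 km by placing Grove on the Oak–Fern leg.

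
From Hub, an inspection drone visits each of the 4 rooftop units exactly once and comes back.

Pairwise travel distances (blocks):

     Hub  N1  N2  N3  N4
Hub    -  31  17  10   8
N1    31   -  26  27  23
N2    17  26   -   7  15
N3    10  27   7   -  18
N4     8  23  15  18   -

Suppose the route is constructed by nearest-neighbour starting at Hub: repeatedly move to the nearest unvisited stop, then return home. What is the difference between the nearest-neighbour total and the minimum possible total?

From Hub: N4=8, N3=10, N2=17, N1=31 → choose N4 (8).
From N4: N2=15, N3=18, N1=23 → choose N2 (15).
From N2: N3=7, N1=26 → choose N3 (7).
From N3: N1=27 → choose N1 (27).
NN route Hub → N4 → N2 → N3 → N1 → Hub costs 88.
Optimal: Hub → N3 → N2 → N1 → N4 → Hub costs 74 (by enumerating all 12 distinct tours).
Excess = 88 − 74 = 14.

Excess over optimum: 14 blocks.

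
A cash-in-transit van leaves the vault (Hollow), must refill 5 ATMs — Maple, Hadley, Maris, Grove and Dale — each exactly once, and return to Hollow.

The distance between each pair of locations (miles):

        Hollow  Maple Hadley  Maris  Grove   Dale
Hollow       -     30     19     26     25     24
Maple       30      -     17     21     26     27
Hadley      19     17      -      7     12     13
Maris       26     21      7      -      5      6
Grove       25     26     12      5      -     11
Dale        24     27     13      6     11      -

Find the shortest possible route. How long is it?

94 miles — the shortest possible round trip.

Hollow - Maple - Hadley - Maris - Grove - Dale - Hollow: 30+17+7+5+11+24 = 94
Hollow - Maple - Hadley - Maris - Dale - Grove - Hollow: 30+17+7+6+11+25 = 96
Hollow - Maple - Hadley - Grove - Maris - Dale - Hollow: 30+17+12+5+6+24 = 94
Hollow - Maple - Hadley - Grove - Dale - Maris - Hollow: 30+17+12+11+6+26 = 102
Hollow - Maple - Hadley - Dale - Maris - Grove - Hollow: 30+17+13+6+5+25 = 96
Hollow - Maple - Hadley - Dale - Grove - Maris - Hollow: 30+17+13+11+5+26 = 102
Hollow - Maple - Maris - Hadley - Grove - Dale - Hollow: 30+21+7+12+11+24 = 105
Hollow - Maple - Maris - Hadley - Dale - Grove - Hollow: 30+21+7+13+11+25 = 107
Hollow - Maple - Maris - Grove - Hadley - Dale - Hollow: 30+21+5+12+13+24 = 105
Hollow - Maple - Maris - Grove - Dale - Hadley - Hollow: 30+21+5+11+13+19 = 99
Hollow - Maple - Maris - Dale - Hadley - Grove - Hollow: 30+21+6+13+12+25 = 107
Hollow - Maple - Maris - Dale - Grove - Hadley - Hollow: 30+21+6+11+12+19 = 99
Hollow - Maple - Grove - Hadley - Maris - Dale - Hollow: 30+26+12+7+6+24 = 105
Hollow - Maple - Grove - Hadley - Dale - Maris - Hollow: 30+26+12+13+6+26 = 113
… (46 more)
The minimum is 94.
One optimal route: Hollow → Maple → Hadley → Maris → Grove → Dale → Hollow (or its reverse).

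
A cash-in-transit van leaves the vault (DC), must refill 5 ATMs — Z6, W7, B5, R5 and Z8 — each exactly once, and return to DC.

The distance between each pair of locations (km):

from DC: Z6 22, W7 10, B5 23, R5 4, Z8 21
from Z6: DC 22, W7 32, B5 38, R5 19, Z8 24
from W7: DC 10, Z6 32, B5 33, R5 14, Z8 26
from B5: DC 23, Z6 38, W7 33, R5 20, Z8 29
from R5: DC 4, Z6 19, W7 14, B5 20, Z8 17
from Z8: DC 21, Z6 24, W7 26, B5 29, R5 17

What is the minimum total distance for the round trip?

Minimum total distance: 119 km.

With 5 stops there are 5!/2 = 60 distinct round trips (a route and its reverse cost the same).
DC-Z6-W7-B5-R5-Z8-DC: 22+32+33+20+17+21 = 145
DC-Z6-W7-B5-Z8-R5-DC: 22+32+33+29+17+4 = 137
DC-Z6-W7-R5-B5-Z8-DC: 22+32+14+20+29+21 = 138
DC-Z6-W7-R5-Z8-B5-DC: 22+32+14+17+29+23 = 137
DC-Z6-W7-Z8-B5-R5-DC: 22+32+26+29+20+4 = 133
DC-Z6-W7-Z8-R5-B5-DC: 22+32+26+17+20+23 = 140
DC-Z6-B5-W7-R5-Z8-DC: 22+38+33+14+17+21 = 145
DC-Z6-B5-W7-Z8-R5-DC: 22+38+33+26+17+4 = 140
DC-Z6-B5-R5-W7-Z8-DC: 22+38+20+14+26+21 = 141
DC-Z6-B5-R5-Z8-W7-DC: 22+38+20+17+26+10 = 133
DC-Z6-B5-Z8-W7-R5-DC: 22+38+29+26+14+4 = 133
DC-Z6-B5-Z8-R5-W7-DC: 22+38+29+17+14+10 = 130
DC-Z6-R5-W7-B5-Z8-DC: 22+19+14+33+29+21 = 138
DC-Z6-R5-W7-Z8-B5-DC: 22+19+14+26+29+23 = 133
… (46 more)
DC-Z6-Z8-B5-R5-W7-DC: 22+24+29+20+14+10 = 119  ← best
The minimum is 119.
One optimal route: DC → Z6 → Z8 → B5 → R5 → W7 → DC (or its reverse).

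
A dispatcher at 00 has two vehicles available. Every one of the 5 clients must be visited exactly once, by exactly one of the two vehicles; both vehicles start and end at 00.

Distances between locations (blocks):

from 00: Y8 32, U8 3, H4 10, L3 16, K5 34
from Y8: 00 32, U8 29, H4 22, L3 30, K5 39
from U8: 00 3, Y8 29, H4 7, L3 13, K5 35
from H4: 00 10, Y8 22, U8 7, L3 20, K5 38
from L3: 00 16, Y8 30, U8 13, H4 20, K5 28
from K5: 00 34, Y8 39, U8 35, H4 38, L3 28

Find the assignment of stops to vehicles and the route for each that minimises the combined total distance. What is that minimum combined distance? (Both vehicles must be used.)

Minimum combined distance: 121 blocks.

Try each way of splitting the stops between the two vehicles (each non-empty) and, for each split, find the best tour for each vehicle:
  {Y8} + {U8, H4, L3, K5}: 64 + 92 = 156
  {U8} + {Y8, H4, L3, K5}: 6 + 115 = 121
  {Y8, U8} + {H4, L3, K5}: 64 + 92 = 156
  {H4} + {Y8, U8, L3, K5}: 20 + 115 = 135
  {Y8, H4} + {U8, L3, K5}: 64 + 78 = 142
  {U8, H4} + {Y8, L3, K5}: 20 + 115 = 135
  … (15 splits in total)
Best: vehicle 1 00 → U8 → 00 = 6; vehicle 2 00 → H4 → Y8 → K5 → L3 → 00 = 115; combined 121.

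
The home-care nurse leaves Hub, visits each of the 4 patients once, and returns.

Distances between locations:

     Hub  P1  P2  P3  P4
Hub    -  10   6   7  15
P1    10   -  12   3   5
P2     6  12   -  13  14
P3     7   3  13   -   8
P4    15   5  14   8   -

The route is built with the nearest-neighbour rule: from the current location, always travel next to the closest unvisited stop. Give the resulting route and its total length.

Hub → [P2:6 / P3:7 / P1:10 / P4:15] → P2 (6)
P2 → [P1:12 / P3:13 / P4:14] → P1 (12)
P1 → [P3:3 / P4:5] → P3 (3)
P3 → [P4:8] → P4 (8)
Return P4→Hub: 15.
Total = 6 + 12 + 3 + 8 + 15 = 44.

Total distance 44 via the nearest-neighbour route Hub → P2 → P1 → P3 → P4 → Hub.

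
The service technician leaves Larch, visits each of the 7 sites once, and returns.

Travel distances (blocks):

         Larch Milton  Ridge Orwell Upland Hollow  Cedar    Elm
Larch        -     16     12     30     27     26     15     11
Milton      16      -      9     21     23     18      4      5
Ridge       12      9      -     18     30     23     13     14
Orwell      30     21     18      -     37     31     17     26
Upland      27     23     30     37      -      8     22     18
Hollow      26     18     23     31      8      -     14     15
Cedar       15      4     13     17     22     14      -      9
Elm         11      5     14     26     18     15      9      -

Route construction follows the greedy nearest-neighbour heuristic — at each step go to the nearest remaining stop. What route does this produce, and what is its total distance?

Larch → [Elm:11 / Ridge:12 / Cedar:15 / Milton:16 / Hollow:26 / Upland:27 / Orwell:30] → Elm (11)
Elm → [Milton:5 / Cedar:9 / Ridge:14 / Hollow:15 / Upland:18 / Orwell:26] → Milton (5)
Milton → [Cedar:4 / Ridge:9 / Hollow:18 / Orwell:21 / Upland:23] → Cedar (4)
Cedar → [Ridge:13 / Hollow:14 / Orwell:17 / Upland:22] → Ridge (13)
Ridge → [Orwell:18 / Hollow:23 / Upland:30] → Orwell (18)
Orwell → [Hollow:31 / Upland:37] → Hollow (31)
Hollow → [Upland:8] → Upland (8)
Return Upland→Larch: 27.
Total = 11 + 5 + 4 + 13 + 18 + 31 + 8 + 27 = 117.

Nearest-neighbour total = 117 blocks; route Larch → Elm → Milton → Cedar → Ridge → Orwell → Hollow → Upland → Larch.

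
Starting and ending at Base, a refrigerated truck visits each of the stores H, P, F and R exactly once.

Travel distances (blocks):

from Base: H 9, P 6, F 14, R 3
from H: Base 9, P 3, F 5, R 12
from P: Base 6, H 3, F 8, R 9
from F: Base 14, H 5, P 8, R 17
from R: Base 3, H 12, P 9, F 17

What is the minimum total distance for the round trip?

Shortest round trip = 34 blocks.

With 4 stops there are 4!/2 = 12 distinct round trips (a route and its reverse cost the same).
Base - H - P - F - R - Base: 9+3+8+17+3 = 40
Base - H - P - R - F - Base: 9+3+9+17+14 = 52
Base - H - F - P - R - Base: 9+5+8+9+3 = 34
Base - H - F - R - P - Base: 9+5+17+9+6 = 46
Base - H - R - P - F - Base: 9+12+9+8+14 = 52
Base - H - R - F - P - Base: 9+12+17+8+6 = 52
Base - P - H - F - R - Base: 6+3+5+17+3 = 34
Base - P - H - R - F - Base: 6+3+12+17+14 = 52
Base - P - F - H - R - Base: 6+8+5+12+3 = 34
Base - P - R - H - F - Base: 6+9+12+5+14 = 46
Base - F - H - P - R - Base: 14+5+3+9+3 = 34
Base - F - P - H - R - Base: 14+8+3+12+3 = 40
The minimum is 34.
One optimal route: Base → H → F → P → R → Base (or its reverse).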